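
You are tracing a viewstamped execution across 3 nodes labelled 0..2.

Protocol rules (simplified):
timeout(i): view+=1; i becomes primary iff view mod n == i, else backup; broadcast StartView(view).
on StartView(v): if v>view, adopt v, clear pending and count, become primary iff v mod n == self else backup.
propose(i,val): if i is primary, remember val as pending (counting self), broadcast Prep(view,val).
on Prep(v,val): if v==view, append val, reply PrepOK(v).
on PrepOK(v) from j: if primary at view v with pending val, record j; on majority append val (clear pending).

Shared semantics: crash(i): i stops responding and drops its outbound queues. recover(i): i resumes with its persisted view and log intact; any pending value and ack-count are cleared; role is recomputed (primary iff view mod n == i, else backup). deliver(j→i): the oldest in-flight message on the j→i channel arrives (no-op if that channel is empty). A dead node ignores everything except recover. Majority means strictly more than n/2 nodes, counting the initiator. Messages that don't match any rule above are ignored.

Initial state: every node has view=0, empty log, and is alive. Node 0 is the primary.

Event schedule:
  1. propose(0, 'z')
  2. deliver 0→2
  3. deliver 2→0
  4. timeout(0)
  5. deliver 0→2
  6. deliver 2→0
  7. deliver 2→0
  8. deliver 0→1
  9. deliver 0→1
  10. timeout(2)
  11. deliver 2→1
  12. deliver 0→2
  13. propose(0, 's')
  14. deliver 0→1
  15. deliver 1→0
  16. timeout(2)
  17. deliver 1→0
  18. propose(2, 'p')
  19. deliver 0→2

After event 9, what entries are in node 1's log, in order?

z

step 1 propose(0,'z'): —
step 2 deliver 0→2: 2={back,v=0,log=z}
step 3 deliver 2→0: 0={prim,v=0,log=z}
step 4 timeout(0): 0={back,v=1,log=z}
step 5 deliver 0→2: 2={back,v=1,log=z}
step 6 deliver 2→0: —
step 7 deliver 2→0: —
step 8 deliver 0→1: 1={back,v=0,log=z}
step 9 deliver 0→1: 1={prim,v=1,log=z}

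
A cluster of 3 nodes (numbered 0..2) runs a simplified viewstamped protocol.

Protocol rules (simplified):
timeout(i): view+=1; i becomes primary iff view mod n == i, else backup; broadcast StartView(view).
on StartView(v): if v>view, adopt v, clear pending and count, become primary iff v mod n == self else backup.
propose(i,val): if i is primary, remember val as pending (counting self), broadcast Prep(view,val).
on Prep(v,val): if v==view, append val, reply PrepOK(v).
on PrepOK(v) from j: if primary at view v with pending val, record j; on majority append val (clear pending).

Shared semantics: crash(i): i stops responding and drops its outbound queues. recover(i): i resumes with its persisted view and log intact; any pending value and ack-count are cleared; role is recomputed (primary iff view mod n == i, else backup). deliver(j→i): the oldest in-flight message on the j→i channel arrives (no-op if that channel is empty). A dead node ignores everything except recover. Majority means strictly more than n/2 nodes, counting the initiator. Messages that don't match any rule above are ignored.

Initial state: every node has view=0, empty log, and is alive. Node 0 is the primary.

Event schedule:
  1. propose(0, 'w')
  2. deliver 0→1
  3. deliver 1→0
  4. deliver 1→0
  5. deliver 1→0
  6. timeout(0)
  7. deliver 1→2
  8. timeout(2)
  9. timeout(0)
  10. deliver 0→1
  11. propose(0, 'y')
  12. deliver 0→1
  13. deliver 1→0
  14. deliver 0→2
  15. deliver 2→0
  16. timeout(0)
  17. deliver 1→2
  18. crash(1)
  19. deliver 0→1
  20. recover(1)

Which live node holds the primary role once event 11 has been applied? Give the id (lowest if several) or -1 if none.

e1 propose(0,'w'): ·
e2 deliver 0→1: 1[back,v=0,w]
e3 deliver 1→0: 0[prim,v=0,w]
e4 deliver 1→0: ·
e5 deliver 1→0: ·
e6 timeout(0): 0[back,v=1,w]
e7 deliver 1→2: ·
e8 timeout(2): 2[back,v=1,-]
e9 timeout(0): 0[back,v=2,w]
e10 deliver 0→1: 1[prim,v=1,w]
e11 propose(0,'y'): ·

1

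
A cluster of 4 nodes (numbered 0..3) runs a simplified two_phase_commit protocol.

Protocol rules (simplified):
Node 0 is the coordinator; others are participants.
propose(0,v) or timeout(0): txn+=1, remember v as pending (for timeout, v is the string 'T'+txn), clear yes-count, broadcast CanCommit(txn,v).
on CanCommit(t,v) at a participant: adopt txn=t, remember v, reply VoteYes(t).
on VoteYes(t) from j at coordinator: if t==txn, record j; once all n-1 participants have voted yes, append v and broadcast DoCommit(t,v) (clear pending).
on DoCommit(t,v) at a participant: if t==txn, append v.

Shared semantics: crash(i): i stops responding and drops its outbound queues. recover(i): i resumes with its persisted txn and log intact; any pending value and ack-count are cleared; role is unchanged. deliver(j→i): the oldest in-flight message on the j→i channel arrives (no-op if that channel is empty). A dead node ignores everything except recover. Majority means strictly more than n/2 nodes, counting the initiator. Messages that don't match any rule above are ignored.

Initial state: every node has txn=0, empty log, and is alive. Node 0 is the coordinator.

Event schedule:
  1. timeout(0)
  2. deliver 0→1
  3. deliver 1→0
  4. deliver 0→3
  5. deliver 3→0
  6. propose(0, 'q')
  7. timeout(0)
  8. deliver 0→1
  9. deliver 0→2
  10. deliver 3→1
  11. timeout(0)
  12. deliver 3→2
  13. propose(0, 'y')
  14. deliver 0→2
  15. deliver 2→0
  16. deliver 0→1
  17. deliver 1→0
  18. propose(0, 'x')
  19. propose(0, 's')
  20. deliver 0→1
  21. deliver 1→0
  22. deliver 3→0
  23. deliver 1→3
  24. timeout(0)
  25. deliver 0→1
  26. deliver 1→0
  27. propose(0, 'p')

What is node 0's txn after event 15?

5

after 1 — timeout(0): n0:coor/t1/[-]
after 2 — deliver 0→1: n1:part/t1/[-]
after 3 — deliver 1→0: ·
after 4 — deliver 0→3: n3:part/t1/[-]
after 5 — deliver 3→0: ·
after 6 — propose(0,'q'): n0:coor/t2/[-]
after 7 — timeout(0): n0:coor/t3/[-]
after 8 — deliver 0→1: n1:part/t2/[-]
after 9 — deliver 0→2: n2:part/t1/[-]
after 10 — deliver 3→1: ·
after 11 — timeout(0): n0:coor/t4/[-]
after 12 — deliver 3→2: ·
after 13 — propose(0,'y'): n0:coor/t5/[-]
after 14 — deliver 0→2: n2:part/t2/[-]
after 15 — deliver 2→0: ·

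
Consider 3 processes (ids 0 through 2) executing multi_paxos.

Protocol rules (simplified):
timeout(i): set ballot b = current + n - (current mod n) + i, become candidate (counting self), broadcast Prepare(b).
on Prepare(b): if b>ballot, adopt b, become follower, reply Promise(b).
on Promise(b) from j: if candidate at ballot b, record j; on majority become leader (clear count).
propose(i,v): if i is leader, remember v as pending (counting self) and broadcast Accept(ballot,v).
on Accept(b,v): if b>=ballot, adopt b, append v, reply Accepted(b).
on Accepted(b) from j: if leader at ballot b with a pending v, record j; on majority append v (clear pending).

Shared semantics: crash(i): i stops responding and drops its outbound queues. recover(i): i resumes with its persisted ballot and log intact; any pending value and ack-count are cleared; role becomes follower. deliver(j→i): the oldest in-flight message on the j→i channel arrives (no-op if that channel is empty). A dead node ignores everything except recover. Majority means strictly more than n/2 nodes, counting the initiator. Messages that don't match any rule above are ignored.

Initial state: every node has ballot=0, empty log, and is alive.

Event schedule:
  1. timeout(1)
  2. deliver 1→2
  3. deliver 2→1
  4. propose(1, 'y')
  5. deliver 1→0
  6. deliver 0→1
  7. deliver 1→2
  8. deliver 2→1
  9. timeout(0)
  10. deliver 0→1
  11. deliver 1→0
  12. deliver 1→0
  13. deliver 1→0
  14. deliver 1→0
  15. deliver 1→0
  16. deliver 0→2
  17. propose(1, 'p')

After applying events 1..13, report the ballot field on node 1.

6

after 1 — timeout(1): n1:cand/b4/[-]
after 2 — deliver 1→2: n2:foll/b4/[-]
after 3 — deliver 2→1: n1:lead/b4/[-]
after 4 — propose(1,'y'): ·
after 5 — deliver 1→0: n0:foll/b4/[-]
after 6 — deliver 0→1: ·
after 7 — deliver 1→2: n2:foll/b4/[y]
after 8 — deliver 2→1: n1:lead/b4/[y]
after 9 — timeout(0): n0:cand/b6/[-]
after 10 — deliver 0→1: n1:foll/b6/[y]
after 11 — deliver 1→0: ·
after 12 — deliver 1→0: n0:lead/b6/[-]
after 13 — deliver 1→0: ·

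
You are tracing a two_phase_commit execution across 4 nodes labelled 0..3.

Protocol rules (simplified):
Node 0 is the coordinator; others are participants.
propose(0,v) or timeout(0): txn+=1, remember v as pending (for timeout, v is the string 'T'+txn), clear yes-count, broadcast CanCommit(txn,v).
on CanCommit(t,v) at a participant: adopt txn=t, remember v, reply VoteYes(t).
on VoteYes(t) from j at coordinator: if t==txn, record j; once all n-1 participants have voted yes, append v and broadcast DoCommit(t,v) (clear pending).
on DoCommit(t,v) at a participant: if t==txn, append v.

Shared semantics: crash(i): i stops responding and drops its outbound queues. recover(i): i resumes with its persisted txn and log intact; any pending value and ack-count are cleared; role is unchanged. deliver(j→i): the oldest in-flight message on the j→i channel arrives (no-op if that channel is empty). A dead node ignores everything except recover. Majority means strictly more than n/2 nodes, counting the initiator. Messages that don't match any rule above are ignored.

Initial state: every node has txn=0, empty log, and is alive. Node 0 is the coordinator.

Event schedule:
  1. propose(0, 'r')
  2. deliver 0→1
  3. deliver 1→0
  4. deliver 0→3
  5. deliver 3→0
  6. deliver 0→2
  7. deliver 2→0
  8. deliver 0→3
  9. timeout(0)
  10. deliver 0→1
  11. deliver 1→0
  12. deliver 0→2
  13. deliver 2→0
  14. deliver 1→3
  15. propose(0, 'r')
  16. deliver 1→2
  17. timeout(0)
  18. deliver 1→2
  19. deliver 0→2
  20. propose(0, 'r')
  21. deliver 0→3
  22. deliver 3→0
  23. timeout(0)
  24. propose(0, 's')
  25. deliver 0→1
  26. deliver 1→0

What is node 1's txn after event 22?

1

[1] propose(0,'r') → N0(coor t1 [-])
[2] deliver 0→1 → N1(part t1 [-])
[3] deliver 1→0 → ∅
[4] deliver 0→3 → N3(part t1 [-])
[5] deliver 3→0 → ∅
[6] deliver 0→2 → N2(part t1 [-])
[7] deliver 2→0 → N0(coor t1 [r])
[8] deliver 0→3 → N3(part t1 [r])
[9] timeout(0) → N0(coor t2 [r])
[10] deliver 0→1 → N1(part t1 [r])
[11] deliver 1→0 → ∅
[12] deliver 0→2 → N2(part t1 [r])
[13] deliver 2→0 → ∅
[14] deliver 1→3 → ∅
[15] propose(0,'r') → N0(coor t3 [r])
[16] deliver 1→2 → ∅
[17] timeout(0) → N0(coor t4 [r])
[18] deliver 1→2 → ∅
[19] deliver 0→2 → N2(part t2 [r])
[20] propose(0,'r') → N0(coor t5 [r])
[21] deliver 0→3 → N3(part t2 [r])
[22] deliver 3→0 → ∅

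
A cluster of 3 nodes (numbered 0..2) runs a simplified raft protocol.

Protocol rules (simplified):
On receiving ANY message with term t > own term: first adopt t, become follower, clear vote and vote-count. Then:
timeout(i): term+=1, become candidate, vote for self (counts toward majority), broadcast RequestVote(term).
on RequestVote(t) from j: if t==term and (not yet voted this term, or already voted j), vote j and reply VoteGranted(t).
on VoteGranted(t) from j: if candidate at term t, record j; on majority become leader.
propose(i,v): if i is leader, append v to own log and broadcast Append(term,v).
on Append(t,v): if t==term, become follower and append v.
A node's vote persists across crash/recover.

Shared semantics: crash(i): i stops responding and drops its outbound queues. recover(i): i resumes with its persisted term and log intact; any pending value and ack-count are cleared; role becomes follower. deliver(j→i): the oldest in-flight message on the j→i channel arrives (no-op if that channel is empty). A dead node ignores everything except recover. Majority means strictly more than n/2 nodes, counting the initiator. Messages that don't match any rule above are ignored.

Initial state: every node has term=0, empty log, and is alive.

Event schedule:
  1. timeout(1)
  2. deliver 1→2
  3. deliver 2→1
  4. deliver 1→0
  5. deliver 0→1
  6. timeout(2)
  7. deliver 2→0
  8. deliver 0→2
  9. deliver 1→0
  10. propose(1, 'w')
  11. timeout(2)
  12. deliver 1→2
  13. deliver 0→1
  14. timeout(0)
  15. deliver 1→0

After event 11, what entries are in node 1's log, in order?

w

after 1 — timeout(1): n1:cand/t1/[-]
after 2 — deliver 1→2: n2:foll/t1/[-]
after 3 — deliver 2→1: n1:lead/t1/[-]
after 4 — deliver 1→0: n0:foll/t1/[-]
after 5 — deliver 0→1: ·
after 6 — timeout(2): n2:cand/t2/[-]
after 7 — deliver 2→0: n0:foll/t2/[-]
after 8 — deliver 0→2: n2:lead/t2/[-]
after 9 — deliver 1→0: ·
after 10 — propose(1,'w'): n1:lead/t1/[w]
after 11 — timeout(2): n2:cand/t3/[-]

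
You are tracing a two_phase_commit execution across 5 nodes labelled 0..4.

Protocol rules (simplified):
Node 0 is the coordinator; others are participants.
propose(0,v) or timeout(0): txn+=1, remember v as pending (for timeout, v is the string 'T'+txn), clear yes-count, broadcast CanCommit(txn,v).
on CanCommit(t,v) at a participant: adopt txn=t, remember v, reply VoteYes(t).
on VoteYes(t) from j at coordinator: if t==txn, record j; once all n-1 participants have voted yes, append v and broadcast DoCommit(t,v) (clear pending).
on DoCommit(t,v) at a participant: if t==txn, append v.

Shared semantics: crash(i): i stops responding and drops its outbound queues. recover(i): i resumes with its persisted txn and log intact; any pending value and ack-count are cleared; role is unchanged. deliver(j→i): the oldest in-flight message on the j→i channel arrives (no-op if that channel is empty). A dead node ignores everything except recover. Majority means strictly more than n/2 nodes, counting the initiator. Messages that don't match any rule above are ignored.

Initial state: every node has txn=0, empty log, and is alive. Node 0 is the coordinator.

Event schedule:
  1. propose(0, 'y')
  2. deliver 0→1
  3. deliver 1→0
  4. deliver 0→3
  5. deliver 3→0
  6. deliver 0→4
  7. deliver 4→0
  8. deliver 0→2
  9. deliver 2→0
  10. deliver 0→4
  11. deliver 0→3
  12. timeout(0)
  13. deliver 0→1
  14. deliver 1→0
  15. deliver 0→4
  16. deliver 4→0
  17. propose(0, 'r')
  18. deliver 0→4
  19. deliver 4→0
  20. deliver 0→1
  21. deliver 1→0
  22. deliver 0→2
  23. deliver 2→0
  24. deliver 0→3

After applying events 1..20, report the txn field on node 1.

2

1. propose(0,'y'):  <0:coor t1 ->
2. deliver 0→1:  <1:part t1 ->
3. deliver 1→0:  nop
4. deliver 0→3:  <3:part t1 ->
5. deliver 3→0:  nop
6. deliver 0→4:  <4:part t1 ->
7. deliver 4→0:  nop
8. deliver 0→2:  <2:part t1 ->
9. deliver 2→0:  <0:coor t1 y>
10. deliver 0→4:  <4:part t1 y>
11. deliver 0→3:  <3:part t1 y>
12. timeout(0):  <0:coor t2 y>
13. deliver 0→1:  <1:part t1 y>
14. deliver 1→0:  nop
15. deliver 0→4:  <4:part t2 y>
16. deliver 4→0:  nop
17. propose(0,'r'):  <0:coor t3 y>
18. deliver 0→4:  <4:part t3 y>
19. deliver 4→0:  nop
20. deliver 0→1:  <1:part t2 y>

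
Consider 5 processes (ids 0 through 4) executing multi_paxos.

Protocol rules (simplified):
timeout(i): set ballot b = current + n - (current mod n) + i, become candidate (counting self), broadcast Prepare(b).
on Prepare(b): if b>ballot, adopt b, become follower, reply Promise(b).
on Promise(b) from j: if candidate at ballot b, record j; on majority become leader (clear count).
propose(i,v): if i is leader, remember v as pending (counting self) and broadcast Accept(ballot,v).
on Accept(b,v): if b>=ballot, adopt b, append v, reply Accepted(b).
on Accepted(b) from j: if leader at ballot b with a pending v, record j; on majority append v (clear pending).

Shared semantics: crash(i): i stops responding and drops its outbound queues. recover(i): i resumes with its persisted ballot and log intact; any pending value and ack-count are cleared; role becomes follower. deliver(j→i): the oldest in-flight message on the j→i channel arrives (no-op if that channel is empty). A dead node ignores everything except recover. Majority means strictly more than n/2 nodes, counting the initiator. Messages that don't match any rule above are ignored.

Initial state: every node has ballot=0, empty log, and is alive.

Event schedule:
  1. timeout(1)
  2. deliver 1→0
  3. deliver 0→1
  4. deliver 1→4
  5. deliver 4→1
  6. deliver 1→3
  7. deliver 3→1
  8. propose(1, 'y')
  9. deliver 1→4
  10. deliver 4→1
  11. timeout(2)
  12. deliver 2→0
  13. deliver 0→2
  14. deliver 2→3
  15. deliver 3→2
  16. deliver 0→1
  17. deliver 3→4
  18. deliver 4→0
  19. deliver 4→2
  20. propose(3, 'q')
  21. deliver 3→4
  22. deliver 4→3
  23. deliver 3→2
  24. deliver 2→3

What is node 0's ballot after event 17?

7

[1] timeout(1) → N1(cand b6 [-])
[2] deliver 1→0 → N0(foll b6 [-])
[3] deliver 0→1 → ∅
[4] deliver 1→4 → N4(foll b6 [-])
[5] deliver 4→1 → N1(lead b6 [-])
[6] deliver 1→3 → N3(foll b6 [-])
[7] deliver 3→1 → ∅
[8] propose(1,'y') → ∅
[9] deliver 1→4 → N4(foll b6 [y])
[10] deliver 4→1 → ∅
[11] timeout(2) → N2(cand b7 [-])
[12] deliver 2→0 → N0(foll b7 [-])
[13] deliver 0→2 → ∅
[14] deliver 2→3 → N3(foll b7 [-])
[15] deliver 3→2 → N2(lead b7 [-])
[16] deliver 0→1 → ∅
[17] deliver 3→4 → ∅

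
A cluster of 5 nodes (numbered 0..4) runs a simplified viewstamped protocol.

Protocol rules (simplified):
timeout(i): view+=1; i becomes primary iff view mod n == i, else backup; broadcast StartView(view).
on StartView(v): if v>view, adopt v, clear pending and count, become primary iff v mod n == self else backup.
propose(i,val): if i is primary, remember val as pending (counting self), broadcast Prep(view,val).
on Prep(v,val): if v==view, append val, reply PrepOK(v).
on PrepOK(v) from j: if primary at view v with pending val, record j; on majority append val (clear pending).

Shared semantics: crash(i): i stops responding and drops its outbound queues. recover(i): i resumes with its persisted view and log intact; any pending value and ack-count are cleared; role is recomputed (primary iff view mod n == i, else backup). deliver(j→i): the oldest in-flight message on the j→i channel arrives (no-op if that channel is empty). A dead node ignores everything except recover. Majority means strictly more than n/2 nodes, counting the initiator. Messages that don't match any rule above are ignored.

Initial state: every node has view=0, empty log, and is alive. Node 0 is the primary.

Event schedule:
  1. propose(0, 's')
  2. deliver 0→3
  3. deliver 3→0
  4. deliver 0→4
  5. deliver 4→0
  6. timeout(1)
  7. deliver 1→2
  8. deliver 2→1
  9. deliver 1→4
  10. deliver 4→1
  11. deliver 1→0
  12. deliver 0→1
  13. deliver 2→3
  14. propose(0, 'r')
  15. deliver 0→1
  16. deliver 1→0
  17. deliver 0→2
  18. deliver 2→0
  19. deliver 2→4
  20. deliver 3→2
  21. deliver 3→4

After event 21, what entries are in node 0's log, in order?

s

e1 propose(0,'s'): ·
e2 deliver 0→3: 3[back,v=0,s]
e3 deliver 3→0: ·
e4 deliver 0→4: 4[back,v=0,s]
e5 deliver 4→0: 0[prim,v=0,s]
e6 timeout(1): 1[prim,v=1,-]
e7 deliver 1→2: 2[back,v=1,-]
e8 deliver 2→1: ·
e9 deliver 1→4: 4[back,v=1,s]
e10 deliver 4→1: ·
e11 deliver 1→0: 0[back,v=1,s]
e12 deliver 0→1: ·
e13 deliver 2→3: ·
e14 propose(0,'r'): ·
e15 deliver 0→1: ·
e16 deliver 1→0: ·
e17 deliver 0→2: ·
e18 deliver 2→0: ·
e19 deliver 2→4: ·
e20 deliver 3→2: ·
e21 deliver 3→4: ·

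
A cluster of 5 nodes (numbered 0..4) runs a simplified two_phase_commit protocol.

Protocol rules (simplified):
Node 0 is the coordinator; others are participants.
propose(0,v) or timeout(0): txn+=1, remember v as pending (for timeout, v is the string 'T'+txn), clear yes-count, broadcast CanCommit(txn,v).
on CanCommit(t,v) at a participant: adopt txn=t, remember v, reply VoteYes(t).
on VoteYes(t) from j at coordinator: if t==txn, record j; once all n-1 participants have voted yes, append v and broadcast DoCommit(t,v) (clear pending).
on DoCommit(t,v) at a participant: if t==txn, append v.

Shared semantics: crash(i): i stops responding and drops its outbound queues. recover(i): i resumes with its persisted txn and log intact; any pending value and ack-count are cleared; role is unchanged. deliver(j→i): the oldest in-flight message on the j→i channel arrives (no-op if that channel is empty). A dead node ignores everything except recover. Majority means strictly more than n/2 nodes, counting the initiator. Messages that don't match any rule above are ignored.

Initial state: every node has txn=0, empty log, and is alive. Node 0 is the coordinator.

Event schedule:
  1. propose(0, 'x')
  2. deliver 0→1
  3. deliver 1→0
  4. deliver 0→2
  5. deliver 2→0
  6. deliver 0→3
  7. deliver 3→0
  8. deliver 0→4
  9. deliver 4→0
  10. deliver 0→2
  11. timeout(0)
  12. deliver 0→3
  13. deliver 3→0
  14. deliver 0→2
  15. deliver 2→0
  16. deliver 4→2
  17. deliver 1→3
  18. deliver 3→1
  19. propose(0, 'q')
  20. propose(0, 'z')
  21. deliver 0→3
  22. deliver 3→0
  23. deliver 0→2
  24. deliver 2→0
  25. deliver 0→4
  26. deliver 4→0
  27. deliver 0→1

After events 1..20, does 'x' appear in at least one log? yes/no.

yes

[1] propose(0,'x') → N0(coor t1 [-])
[2] deliver 0→1 → N1(part t1 [-])
[3] deliver 1→0 → ∅
[4] deliver 0→2 → N2(part t1 [-])
[5] deliver 2→0 → ∅
[6] deliver 0→3 → N3(part t1 [-])
[7] deliver 3→0 → ∅
[8] deliver 0→4 → N4(part t1 [-])
[9] deliver 4→0 → N0(coor t1 [x])
[10] deliver 0→2 → N2(part t1 [x])
[11] timeout(0) → N0(coor t2 [x])
[12] deliver 0→3 → N3(part t1 [x])
[13] deliver 3→0 → ∅
[14] deliver 0→2 → N2(part t2 [x])
[15] deliver 2→0 → ∅
[16] deliver 4→2 → ∅
[17] deliver 1→3 → ∅
[18] deliver 3→1 → ∅
[19] propose(0,'q') → N0(coor t3 [x])
[20] propose(0,'z') → N0(coor t4 [x])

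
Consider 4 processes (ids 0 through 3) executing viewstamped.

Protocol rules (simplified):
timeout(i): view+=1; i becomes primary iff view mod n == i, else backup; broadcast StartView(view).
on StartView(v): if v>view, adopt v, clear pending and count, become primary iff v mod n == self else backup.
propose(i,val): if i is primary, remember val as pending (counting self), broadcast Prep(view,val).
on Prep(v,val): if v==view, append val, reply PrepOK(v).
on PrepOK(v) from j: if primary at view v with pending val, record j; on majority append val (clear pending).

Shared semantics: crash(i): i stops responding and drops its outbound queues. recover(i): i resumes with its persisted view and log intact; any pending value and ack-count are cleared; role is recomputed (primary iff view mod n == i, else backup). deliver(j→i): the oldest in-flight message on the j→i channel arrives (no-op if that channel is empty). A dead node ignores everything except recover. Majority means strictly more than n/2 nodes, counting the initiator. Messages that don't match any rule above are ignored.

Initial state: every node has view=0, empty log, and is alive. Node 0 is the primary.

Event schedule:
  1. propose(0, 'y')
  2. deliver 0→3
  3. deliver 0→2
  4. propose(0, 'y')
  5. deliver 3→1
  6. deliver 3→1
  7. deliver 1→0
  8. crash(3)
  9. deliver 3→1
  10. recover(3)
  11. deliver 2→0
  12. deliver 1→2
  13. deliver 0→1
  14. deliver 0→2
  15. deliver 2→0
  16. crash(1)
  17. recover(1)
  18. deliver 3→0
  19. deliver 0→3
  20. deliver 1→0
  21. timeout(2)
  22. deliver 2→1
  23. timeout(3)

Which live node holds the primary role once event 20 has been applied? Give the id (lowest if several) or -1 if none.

0

[1] propose(0,'y') → ∅
[2] deliver 0→3 → N3(back v0 [y])
[3] deliver 0→2 → N2(back v0 [y])
[4] propose(0,'y') → ∅
[5] deliver 3→1 → ∅
[6] deliver 3→1 → ∅
[7] deliver 1→0 → ∅
[8] crash(3) → N3(✗back v0 [y])
[9] deliver 3→1 → ∅
[10] recover(3) → N3(back v0 [y])
[11] deliver 2→0 → ∅
[12] deliver 1→2 → ∅
[13] deliver 0→1 → N1(back v0 [y])
[14] deliver 0→2 → N2(back v0 [y,y])
[15] deliver 2→0 → ∅
[16] crash(1) → N1(✗back v0 [y])
[17] recover(1) → N1(back v0 [y])
[18] deliver 3→0 → ∅
[19] deliver 0→3 → N3(back v0 [y,y])
[20] deliver 1→0 → ∅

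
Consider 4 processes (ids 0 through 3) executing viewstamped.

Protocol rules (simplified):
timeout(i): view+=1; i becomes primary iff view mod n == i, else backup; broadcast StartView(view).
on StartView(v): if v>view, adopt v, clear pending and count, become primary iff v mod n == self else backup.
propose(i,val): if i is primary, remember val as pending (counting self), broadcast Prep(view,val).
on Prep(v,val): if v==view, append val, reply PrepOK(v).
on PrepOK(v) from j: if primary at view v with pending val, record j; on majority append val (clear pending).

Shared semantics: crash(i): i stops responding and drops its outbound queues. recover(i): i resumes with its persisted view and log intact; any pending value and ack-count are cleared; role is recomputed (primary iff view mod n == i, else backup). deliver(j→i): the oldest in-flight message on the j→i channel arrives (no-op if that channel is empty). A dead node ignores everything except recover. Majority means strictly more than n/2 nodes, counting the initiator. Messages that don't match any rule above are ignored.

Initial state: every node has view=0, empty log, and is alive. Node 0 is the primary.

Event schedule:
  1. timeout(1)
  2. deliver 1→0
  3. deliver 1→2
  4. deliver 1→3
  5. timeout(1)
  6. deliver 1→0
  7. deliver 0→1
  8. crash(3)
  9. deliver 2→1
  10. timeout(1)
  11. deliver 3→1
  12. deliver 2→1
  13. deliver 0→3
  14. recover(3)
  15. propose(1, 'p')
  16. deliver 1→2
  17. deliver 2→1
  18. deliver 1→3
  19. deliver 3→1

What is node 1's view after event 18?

3

1. timeout(1):  <1:prim v1 ->
2. deliver 1→0:  <0:back v1 ->
3. deliver 1→2:  <2:back v1 ->
4. deliver 1→3:  <3:back v1 ->
5. timeout(1):  <1:back v2 ->
6. deliver 1→0:  <0:back v2 ->
7. deliver 0→1:  nop
8. crash(3):  <3:✗back v1 ->
9. deliver 2→1:  nop
10. timeout(1):  <1:back v3 ->
11. deliver 3→1:  nop
12. deliver 2→1:  nop
13. deliver 0→3:  nop
14. recover(3):  <3:back v1 ->
15. propose(1,'p'):  nop
16. deliver 1→2:  <2:prim v2 ->
17. deliver 2→1:  nop
18. deliver 1→3:  <3:back v2 ->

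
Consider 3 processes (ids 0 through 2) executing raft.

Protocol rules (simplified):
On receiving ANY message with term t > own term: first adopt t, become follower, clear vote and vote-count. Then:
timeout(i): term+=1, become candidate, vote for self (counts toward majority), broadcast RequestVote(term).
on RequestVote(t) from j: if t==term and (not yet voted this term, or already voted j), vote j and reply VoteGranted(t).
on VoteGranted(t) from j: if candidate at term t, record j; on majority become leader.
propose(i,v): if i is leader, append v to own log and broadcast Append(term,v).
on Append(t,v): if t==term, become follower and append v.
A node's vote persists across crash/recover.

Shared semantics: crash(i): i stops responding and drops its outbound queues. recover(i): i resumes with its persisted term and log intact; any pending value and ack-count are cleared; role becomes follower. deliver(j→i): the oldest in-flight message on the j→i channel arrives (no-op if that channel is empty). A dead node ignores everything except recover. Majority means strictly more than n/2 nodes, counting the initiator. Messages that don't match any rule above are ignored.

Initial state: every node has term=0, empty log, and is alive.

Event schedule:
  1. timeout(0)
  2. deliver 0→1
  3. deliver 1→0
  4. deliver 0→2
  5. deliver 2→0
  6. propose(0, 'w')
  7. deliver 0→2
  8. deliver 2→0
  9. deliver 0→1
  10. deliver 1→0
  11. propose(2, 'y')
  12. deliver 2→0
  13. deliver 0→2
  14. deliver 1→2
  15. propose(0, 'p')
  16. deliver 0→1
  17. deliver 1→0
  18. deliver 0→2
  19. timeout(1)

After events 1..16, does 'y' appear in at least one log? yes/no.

e1 timeout(0): 0[cand,t=1,-]
e2 deliver 0→1: 1[foll,t=1,-]
e3 deliver 1→0: 0[lead,t=1,-]
e4 deliver 0→2: 2[foll,t=1,-]
e5 deliver 2→0: ·
e6 propose(0,'w'): 0[lead,t=1,w]
e7 deliver 0→2: 2[foll,t=1,w]
e8 deliver 2→0: ·
e9 deliver 0→1: 1[foll,t=1,w]
e10 deliver 1→0: ·
e11 propose(2,'y'): ·
e12 deliver 2→0: ·
e13 deliver 0→2: ·
e14 deliver 1→2: ·
e15 propose(0,'p'): 0[lead,t=1,w,p]
e16 deliver 0→1: 1[foll,t=1,w,p]

no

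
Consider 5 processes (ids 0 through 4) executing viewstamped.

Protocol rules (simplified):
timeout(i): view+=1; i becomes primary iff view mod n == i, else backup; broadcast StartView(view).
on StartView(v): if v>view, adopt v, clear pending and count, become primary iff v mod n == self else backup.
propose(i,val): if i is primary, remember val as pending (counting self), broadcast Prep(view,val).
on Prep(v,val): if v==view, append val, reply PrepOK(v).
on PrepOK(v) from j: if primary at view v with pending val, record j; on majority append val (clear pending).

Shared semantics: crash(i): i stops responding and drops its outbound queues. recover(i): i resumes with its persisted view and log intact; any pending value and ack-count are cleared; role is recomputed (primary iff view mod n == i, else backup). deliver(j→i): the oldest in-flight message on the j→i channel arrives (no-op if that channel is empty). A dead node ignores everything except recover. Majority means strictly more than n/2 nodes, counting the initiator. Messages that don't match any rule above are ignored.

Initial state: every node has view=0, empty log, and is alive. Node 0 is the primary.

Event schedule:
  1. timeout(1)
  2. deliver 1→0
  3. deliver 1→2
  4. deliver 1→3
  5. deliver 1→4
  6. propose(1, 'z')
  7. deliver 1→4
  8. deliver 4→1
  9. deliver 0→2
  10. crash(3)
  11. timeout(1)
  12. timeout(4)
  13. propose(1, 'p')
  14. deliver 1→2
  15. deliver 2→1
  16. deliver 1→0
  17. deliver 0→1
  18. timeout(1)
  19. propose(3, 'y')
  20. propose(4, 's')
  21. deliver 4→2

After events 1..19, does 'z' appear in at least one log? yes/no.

step 1 timeout(1): 1={prim,v=1,log=-}
step 2 deliver 1→0: 0={back,v=1,log=-}
step 3 deliver 1→2: 2={back,v=1,log=-}
step 4 deliver 1→3: 3={back,v=1,log=-}
step 5 deliver 1→4: 4={back,v=1,log=-}
step 6 propose(1,'z'): —
step 7 deliver 1→4: 4={back,v=1,log=z}
step 8 deliver 4→1: —
step 9 deliver 0→2: —
step 10 crash(3): 3={✗back,v=1,log=-}
step 11 timeout(1): 1={back,v=2,log=-}
step 12 timeout(4): 4={back,v=2,log=z}
step 13 propose(1,'p'): —
step 14 deliver 1→2: 2={back,v=1,log=z}
step 15 deliver 2→1: —
step 16 deliver 1→0: 0={back,v=1,log=z}
step 17 deliver 0→1: —
step 18 timeout(1): 1={back,v=3,log=-}
step 19 propose(3,'y'): —

yes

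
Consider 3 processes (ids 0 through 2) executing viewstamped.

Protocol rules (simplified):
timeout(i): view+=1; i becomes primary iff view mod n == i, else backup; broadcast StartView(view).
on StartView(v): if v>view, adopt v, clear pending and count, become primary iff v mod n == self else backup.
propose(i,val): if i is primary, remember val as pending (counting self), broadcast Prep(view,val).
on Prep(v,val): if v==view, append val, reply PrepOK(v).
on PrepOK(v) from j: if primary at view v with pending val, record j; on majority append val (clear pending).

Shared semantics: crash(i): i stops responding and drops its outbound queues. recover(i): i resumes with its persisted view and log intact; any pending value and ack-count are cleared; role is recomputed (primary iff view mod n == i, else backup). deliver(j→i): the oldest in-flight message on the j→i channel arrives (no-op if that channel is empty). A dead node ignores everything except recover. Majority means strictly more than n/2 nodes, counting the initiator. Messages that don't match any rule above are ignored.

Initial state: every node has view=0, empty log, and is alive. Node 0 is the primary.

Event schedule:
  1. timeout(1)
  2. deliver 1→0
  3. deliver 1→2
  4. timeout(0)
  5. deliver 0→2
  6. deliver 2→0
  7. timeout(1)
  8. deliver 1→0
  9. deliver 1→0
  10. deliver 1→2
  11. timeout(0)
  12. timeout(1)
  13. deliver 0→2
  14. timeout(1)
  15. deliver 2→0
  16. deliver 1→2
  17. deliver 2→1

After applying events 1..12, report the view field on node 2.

1. timeout(1):  <1:prim v1 ->
2. deliver 1→0:  <0:back v1 ->
3. deliver 1→2:  <2:back v1 ->
4. timeout(0):  <0:back v2 ->
5. deliver 0→2:  <2:prim v2 ->
6. deliver 2→0:  nop
7. timeout(1):  <1:back v2 ->
8. deliver 1→0:  nop
9. deliver 1→0:  nop
10. deliver 1→2:  nop
11. timeout(0):  <0:prim v3 ->
12. timeout(1):  <1:back v3 ->

2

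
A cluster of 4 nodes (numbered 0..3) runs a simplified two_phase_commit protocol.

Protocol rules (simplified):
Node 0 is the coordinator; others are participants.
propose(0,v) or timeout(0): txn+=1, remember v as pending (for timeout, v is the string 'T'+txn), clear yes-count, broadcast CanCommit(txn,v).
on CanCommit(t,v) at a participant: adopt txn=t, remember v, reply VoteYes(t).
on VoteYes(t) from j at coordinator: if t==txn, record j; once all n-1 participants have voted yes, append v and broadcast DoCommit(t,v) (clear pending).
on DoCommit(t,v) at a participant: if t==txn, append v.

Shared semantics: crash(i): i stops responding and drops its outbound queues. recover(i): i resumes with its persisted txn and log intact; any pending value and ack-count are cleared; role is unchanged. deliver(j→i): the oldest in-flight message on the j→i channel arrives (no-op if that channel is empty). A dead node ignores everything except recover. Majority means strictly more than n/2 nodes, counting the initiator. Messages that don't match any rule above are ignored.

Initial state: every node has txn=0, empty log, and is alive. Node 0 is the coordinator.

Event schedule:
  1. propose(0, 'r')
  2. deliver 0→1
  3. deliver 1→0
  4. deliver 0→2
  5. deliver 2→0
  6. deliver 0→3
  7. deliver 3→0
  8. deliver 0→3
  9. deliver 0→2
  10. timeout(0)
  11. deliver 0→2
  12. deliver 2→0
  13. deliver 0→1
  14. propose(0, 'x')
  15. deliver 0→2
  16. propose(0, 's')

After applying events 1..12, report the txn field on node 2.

2

[1] propose(0,'r') → N0(coor t1 [-])
[2] deliver 0→1 → N1(part t1 [-])
[3] deliver 1→0 → ∅
[4] deliver 0→2 → N2(part t1 [-])
[5] deliver 2→0 → ∅
[6] deliver 0→3 → N3(part t1 [-])
[7] deliver 3→0 → N0(coor t1 [r])
[8] deliver 0→3 → N3(part t1 [r])
[9] deliver 0→2 → N2(part t1 [r])
[10] timeout(0) → N0(coor t2 [r])
[11] deliver 0→2 → N2(part t2 [r])
[12] deliver 2→0 → ∅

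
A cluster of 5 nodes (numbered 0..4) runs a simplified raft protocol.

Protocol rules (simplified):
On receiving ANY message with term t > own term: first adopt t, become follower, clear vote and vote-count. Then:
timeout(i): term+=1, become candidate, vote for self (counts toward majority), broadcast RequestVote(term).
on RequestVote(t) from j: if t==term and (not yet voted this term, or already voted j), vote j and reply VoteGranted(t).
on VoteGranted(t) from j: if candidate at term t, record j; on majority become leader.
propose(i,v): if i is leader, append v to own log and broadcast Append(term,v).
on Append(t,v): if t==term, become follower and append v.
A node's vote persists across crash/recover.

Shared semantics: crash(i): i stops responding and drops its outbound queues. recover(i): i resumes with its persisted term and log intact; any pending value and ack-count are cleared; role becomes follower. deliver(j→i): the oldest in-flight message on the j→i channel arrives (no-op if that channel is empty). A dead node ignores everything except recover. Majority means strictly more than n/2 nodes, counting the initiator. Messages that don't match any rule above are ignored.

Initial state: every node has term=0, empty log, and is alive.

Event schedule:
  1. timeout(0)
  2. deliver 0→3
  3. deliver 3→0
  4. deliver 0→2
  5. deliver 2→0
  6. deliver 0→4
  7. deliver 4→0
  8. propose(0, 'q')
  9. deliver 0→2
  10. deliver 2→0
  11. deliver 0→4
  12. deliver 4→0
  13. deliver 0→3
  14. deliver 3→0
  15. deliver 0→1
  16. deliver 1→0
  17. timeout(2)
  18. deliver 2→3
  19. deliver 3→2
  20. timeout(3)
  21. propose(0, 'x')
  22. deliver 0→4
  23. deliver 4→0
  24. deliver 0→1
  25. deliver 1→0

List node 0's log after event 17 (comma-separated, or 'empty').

q

1. timeout(0):  <0:cand t1 ->
2. deliver 0→3:  <3:foll t1 ->
3. deliver 3→0:  nop
4. deliver 0→2:  <2:foll t1 ->
5. deliver 2→0:  <0:lead t1 ->
6. deliver 0→4:  <4:foll t1 ->
7. deliver 4→0:  nop
8. propose(0,'q'):  <0:lead t1 q>
9. deliver 0→2:  <2:foll t1 q>
10. deliver 2→0:  nop
11. deliver 0→4:  <4:foll t1 q>
12. deliver 4→0:  nop
13. deliver 0→3:  <3:foll t1 q>
14. deliver 3→0:  nop
15. deliver 0→1:  <1:foll t1 ->
16. deliver 1→0:  nop
17. timeout(2):  <2:cand t2 q>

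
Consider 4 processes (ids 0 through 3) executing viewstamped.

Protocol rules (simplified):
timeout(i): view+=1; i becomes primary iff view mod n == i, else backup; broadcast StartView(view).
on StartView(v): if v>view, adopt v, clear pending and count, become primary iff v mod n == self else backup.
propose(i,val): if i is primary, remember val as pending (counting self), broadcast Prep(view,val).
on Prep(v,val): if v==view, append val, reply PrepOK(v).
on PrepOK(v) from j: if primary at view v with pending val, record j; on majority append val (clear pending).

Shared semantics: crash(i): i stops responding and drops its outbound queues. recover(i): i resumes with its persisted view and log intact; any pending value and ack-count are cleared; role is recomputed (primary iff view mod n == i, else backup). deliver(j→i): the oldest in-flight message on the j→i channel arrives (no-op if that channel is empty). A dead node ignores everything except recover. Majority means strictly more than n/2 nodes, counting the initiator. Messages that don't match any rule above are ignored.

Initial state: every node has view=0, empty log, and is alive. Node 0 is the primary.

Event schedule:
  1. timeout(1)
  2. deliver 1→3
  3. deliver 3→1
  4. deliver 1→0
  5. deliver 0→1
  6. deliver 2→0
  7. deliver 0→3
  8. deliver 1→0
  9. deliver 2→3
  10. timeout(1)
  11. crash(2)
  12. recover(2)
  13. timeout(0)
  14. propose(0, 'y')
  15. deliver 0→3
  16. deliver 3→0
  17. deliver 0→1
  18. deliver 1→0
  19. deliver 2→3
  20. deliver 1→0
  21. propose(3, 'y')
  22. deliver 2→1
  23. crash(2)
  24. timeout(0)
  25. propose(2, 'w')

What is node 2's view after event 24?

[1] timeout(1) → N1(prim v1 [-])
[2] deliver 1→3 → N3(back v1 [-])
[3] deliver 3→1 → ∅
[4] deliver 1→0 → N0(back v1 [-])
[5] deliver 0→1 → ∅
[6] deliver 2→0 → ∅
[7] deliver 0→3 → ∅
[8] deliver 1→0 → ∅
[9] deliver 2→3 → ∅
[10] timeout(1) → N1(back v2 [-])
[11] crash(2) → N2(✗back v0 [-])
[12] recover(2) → N2(back v0 [-])
[13] timeout(0) → N0(back v2 [-])
[14] propose(0,'y') → ∅
[15] deliver 0→3 → N3(back v2 [-])
[16] deliver 3→0 → ∅
[17] deliver 0→1 → ∅
[18] deliver 1→0 → ∅
[19] deliver 2→3 → ∅
[20] deliver 1→0 → ∅
[21] propose(3,'y') → ∅
[22] deliver 2→1 → ∅
[23] crash(2) → N2(✗back v0 [-])
[24] timeout(0) → N0(back v3 [-])

0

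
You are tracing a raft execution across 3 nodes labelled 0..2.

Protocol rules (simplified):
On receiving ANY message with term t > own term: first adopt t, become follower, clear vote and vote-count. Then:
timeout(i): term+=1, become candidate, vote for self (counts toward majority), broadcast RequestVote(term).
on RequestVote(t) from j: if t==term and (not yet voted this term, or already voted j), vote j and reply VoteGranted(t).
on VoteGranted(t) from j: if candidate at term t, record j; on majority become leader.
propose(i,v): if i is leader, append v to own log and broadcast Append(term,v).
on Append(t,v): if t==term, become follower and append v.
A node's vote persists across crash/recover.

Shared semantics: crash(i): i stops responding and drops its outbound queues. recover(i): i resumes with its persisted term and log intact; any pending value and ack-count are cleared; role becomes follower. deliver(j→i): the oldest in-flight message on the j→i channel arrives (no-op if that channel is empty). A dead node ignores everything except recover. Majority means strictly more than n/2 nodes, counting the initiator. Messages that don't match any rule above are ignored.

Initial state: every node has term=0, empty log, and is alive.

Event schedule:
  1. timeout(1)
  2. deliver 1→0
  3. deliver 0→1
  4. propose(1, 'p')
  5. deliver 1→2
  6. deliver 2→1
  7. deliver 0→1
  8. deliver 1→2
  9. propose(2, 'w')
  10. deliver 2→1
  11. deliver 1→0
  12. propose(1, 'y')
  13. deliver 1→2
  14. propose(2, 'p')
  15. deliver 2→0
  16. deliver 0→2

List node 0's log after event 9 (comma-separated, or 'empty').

[1] timeout(1) → N1(cand t1 [-])
[2] deliver 1→0 → N0(foll t1 [-])
[3] deliver 0→1 → N1(lead t1 [-])
[4] propose(1,'p') → N1(lead t1 [p])
[5] deliver 1→2 → N2(foll t1 [-])
[6] deliver 2→1 → ∅
[7] deliver 0→1 → ∅
[8] deliver 1→2 → N2(foll t1 [p])
[9] propose(2,'w') → ∅

empty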